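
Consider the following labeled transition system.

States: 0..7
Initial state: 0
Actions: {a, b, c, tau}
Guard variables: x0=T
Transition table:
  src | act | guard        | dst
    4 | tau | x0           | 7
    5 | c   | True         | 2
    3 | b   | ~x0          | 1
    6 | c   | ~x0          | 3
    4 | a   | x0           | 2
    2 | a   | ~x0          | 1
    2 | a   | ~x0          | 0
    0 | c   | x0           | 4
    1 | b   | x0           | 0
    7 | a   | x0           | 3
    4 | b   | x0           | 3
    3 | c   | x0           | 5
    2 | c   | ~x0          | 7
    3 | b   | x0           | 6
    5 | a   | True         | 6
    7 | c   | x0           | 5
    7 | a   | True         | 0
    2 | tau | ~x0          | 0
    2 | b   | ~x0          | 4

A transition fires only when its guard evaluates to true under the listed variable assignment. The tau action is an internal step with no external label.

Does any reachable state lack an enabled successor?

Answer: DEADLOCK at state 2

Working:
Reachable = {0,2,3,4,5,6,7}
  0: c→4  [1 out]
  2: ∅  [deadlock]
  3: b→6  c→5  [2 out]
  4: a→2  b→3  tau→7  [3 out]
  5: a→6  c→2  [2 out]
  6: ∅  [deadlock]
  7: a→0  a→3  c→5  [3 out]
trace reaching 2: c·a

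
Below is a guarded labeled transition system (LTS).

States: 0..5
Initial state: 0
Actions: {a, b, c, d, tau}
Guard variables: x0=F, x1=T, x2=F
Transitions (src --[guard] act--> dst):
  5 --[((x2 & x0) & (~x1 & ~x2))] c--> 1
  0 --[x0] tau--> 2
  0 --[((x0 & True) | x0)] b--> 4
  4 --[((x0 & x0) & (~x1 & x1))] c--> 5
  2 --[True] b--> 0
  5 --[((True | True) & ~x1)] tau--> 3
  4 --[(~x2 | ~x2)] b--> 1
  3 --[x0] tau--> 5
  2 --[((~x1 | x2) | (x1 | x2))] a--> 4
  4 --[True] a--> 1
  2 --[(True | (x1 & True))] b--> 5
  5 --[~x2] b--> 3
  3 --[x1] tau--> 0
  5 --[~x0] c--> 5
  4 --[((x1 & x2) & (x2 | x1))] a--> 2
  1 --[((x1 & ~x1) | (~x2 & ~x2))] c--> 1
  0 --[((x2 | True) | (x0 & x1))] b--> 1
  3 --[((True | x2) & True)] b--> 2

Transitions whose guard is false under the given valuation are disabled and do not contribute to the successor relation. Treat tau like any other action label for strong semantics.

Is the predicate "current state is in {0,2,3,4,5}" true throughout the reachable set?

Safe = {0,2,3,4,5}
R = {0,1}
  0: ok
  1: outside
reach 1 via b — violates

Answer: INVARIANT VIOLATED at state 1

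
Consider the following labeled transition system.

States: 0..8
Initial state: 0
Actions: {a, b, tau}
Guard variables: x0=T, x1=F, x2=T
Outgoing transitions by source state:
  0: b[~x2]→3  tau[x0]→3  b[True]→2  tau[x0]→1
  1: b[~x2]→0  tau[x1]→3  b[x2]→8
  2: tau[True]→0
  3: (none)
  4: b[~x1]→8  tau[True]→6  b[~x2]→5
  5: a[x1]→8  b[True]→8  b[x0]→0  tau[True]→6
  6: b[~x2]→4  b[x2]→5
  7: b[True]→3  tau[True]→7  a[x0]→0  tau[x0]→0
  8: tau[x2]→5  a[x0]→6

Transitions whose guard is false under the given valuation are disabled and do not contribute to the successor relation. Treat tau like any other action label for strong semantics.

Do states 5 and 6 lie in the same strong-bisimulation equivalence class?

Refine partition for ~:
  round 0: {{0,1,2,3,4,5,6,7,8}}
  round 1: {{0,4,5},{1,6},{2},{3},{7},{8}}
  round 2: {{0},{1},{2},{3},{4},{5},{6},{7},{8}}
9 equivalence class(es) (converged in 3)
5∈{5}, 6∈{6}

Answer: NOT BISIMILAR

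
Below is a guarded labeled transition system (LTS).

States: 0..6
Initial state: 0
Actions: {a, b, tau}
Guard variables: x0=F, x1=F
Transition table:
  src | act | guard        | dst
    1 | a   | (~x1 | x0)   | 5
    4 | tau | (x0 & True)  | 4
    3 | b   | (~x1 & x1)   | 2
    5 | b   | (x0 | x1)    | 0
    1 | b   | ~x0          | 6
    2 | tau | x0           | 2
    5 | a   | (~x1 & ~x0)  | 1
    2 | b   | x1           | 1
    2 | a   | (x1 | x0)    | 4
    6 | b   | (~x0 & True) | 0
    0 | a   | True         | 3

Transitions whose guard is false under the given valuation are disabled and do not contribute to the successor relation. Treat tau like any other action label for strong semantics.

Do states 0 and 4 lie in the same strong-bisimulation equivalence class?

Answer: NOT BISIMILAR

Analysis:
Bisimulation quotient by refinement:
  P[0] = {{0,1,2,3,4,5,6}}
  P[1] = {{0,5},{1},{2,3,4},{6}}
  P[2] = {{0},{1},{2,3,4},{5},{6}}
5 equivalence class(es) (converged in 3)
class of 0: {0}; class of 4: {2,3,4}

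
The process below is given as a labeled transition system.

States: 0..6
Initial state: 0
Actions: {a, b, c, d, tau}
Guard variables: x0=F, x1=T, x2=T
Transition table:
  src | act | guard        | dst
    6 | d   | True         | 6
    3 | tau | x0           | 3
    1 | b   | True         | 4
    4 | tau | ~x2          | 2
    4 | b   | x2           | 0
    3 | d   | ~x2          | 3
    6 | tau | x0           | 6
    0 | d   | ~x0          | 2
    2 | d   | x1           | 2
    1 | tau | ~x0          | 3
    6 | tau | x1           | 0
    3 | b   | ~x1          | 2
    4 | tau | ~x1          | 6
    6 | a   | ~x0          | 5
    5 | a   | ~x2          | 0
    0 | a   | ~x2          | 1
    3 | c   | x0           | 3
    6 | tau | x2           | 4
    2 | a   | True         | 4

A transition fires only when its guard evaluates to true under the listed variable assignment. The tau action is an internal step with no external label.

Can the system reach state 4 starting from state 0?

Answer: REACHABLE

Analysis:
10 transition(s) survive guard evaluation.
depth 0: {0}
depth 1: {2}  now seen {0,2}
depth 2: {4}  now seen {0,2,4}
R = {0,2,4}
trace reaching 4: d·a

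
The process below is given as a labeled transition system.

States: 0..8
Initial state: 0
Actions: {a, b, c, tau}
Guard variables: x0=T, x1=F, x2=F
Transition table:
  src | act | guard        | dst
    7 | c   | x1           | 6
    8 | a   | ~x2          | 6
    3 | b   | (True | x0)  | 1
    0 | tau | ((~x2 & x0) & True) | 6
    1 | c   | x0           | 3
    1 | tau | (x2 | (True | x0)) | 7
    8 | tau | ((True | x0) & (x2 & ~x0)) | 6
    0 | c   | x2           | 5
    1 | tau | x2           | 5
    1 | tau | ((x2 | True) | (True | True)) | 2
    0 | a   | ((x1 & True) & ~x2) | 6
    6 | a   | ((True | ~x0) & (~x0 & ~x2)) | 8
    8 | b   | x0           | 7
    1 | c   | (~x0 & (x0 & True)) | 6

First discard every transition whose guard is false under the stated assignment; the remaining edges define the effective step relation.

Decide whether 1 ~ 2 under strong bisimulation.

Answer: NOT BISIMILAR

Working:
Compute ~ classes (split until stable):
  π0 = {{0,1,2,3,4,5,6,7,8}}
  π1 = {{0},{1},{2,4,5,6,7},{3},{8}}
5 equivalence class(es) (converged in 2)
class of 1: {1}; class of 2: {2,4,5,6,7}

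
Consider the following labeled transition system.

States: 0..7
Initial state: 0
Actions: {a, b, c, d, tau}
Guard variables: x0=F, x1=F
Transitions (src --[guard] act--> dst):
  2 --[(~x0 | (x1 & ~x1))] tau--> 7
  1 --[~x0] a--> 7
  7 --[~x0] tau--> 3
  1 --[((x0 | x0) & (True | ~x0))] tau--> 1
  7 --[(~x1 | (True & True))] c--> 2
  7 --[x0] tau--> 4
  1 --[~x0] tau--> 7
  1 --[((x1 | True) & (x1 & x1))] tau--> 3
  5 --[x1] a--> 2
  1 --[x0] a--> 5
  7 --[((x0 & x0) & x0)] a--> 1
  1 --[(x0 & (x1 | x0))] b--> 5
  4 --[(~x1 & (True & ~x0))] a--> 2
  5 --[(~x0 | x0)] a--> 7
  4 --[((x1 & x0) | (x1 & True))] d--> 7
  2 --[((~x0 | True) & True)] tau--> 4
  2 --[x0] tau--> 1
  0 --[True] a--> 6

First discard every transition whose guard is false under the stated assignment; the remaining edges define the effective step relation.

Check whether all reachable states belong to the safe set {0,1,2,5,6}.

Allowed set {0,1,2,5,6}
R = {0,6}
  0: safe
  6: safe

Answer: INVARIANT HOLDS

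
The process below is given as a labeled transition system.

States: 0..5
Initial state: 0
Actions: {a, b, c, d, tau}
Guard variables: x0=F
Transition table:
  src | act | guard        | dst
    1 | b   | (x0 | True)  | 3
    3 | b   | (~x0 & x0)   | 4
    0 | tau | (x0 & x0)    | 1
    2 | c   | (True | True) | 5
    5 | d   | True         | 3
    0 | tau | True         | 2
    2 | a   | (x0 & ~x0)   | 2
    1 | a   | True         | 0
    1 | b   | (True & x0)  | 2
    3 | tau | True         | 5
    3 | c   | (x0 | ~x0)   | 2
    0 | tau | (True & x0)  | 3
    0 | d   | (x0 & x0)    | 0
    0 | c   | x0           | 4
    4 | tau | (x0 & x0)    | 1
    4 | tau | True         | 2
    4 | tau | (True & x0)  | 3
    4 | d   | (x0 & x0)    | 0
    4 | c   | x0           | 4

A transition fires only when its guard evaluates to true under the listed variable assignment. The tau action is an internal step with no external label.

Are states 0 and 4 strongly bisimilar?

Compute ~ classes (split until stable):
  P[0] = {{0,1,2,3,4,5}}
  P[1] = {{0,4},{1},{2},{3},{5}}
stable after 2 split(s): 5 block(s)
0∈{0,4}, 4∈{0,4}

Answer: BISIMILAR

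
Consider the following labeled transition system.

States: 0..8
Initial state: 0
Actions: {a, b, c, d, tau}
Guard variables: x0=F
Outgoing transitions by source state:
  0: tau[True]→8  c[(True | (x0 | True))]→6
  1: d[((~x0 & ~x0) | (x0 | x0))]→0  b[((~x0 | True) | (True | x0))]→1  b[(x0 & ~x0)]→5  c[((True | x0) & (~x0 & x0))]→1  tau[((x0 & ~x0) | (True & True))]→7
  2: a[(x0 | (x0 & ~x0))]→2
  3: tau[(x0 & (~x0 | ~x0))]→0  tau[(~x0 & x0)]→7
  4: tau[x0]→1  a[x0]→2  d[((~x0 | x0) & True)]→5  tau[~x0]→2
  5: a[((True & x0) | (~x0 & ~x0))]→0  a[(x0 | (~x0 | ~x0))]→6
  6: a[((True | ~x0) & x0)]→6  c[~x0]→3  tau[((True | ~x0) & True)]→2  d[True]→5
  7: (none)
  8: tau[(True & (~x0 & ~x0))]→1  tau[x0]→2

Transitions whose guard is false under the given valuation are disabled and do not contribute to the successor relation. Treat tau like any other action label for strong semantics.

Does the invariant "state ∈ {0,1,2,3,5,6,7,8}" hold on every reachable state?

Answer: INVARIANT HOLDS

Trace:
Safe = {0,1,2,3,5,6,7,8}
Reach set: {0,1,2,3,5,6,7,8}
  0: ✓
  1: ✓
  2: ✓
  3: ✓
  5: ✓
  6: ✓
  7: ✓
  8: ✓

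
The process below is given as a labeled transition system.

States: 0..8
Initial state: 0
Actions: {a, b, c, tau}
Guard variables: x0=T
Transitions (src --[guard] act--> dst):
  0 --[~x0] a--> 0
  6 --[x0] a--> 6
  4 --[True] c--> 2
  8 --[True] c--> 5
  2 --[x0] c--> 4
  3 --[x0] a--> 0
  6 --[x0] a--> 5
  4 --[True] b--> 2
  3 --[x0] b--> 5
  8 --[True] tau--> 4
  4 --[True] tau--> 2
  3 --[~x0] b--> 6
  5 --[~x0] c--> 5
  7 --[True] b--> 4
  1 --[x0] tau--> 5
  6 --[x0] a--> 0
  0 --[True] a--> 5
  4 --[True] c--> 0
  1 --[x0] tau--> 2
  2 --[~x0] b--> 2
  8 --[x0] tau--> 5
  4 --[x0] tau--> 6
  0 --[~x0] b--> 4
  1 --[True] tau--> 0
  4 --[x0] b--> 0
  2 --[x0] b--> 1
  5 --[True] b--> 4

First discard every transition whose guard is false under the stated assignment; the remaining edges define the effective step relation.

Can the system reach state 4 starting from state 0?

Guard filter leaves 22 enabled edge(s).
Layer 0: {0}
Layer 1: {5}  cumulative {0,5}
Layer 2: {4}  cumulative {0,4,5}
Layer 3: {2,6}  cumulative {0,2,4,5,6}
Layer 4: {1}  cumulative {0,1,2,4,5,6}
Reach set: {0,1,2,4,5,6}
witness 4: a·b

Answer: REACHABLE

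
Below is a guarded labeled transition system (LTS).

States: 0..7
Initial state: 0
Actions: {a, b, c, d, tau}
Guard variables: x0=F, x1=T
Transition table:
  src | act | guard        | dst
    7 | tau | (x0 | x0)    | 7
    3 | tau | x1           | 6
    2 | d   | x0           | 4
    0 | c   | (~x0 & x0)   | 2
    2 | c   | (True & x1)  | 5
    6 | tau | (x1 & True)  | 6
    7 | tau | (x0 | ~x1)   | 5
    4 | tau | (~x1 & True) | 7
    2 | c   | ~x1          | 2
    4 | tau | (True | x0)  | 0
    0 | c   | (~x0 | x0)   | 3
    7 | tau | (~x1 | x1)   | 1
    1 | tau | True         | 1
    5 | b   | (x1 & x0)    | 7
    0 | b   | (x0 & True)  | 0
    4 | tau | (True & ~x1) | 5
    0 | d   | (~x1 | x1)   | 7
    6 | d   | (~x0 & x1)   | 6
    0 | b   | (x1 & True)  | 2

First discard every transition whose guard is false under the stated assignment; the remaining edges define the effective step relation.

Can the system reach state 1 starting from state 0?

10 transition(s) survive guard evaluation.
Layer 0: {0}
Layer 1: {2,3,7}  cumulative {0,2,3,7}
Layer 2: {1,5,6}  cumulative {0,1,2,3,5,6,7}
Reach set: {0,1,2,3,5,6,7}
trace reaching 1: d·tau

Answer: REACHABLE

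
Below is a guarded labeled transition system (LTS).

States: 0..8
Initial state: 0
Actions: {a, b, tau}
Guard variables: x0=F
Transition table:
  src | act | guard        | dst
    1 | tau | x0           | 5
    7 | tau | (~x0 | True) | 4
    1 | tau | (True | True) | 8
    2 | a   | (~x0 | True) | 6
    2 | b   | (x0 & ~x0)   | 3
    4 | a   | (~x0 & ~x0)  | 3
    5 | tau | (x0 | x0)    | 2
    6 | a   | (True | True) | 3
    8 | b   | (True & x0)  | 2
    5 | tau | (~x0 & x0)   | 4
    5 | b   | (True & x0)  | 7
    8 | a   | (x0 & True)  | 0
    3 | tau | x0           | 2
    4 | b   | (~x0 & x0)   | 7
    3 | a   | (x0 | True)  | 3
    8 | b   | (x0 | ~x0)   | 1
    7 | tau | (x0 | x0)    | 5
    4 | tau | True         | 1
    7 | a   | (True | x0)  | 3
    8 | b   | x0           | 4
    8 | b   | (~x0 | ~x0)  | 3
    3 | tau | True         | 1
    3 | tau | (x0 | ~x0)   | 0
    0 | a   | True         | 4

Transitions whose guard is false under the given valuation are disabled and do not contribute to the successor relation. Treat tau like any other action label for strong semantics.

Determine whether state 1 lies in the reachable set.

13 transition(s) survive guard evaluation.
L0 = {0}
L1 = {4}  cumulative {0,4}
L2 = {1,3}  cumulative {0,1,3,4}
L3 = {8}  cumulative {0,1,3,4,8}
Reach set: {0,1,3,4,8}
Path to 1: a·tau

Answer: REACHABLE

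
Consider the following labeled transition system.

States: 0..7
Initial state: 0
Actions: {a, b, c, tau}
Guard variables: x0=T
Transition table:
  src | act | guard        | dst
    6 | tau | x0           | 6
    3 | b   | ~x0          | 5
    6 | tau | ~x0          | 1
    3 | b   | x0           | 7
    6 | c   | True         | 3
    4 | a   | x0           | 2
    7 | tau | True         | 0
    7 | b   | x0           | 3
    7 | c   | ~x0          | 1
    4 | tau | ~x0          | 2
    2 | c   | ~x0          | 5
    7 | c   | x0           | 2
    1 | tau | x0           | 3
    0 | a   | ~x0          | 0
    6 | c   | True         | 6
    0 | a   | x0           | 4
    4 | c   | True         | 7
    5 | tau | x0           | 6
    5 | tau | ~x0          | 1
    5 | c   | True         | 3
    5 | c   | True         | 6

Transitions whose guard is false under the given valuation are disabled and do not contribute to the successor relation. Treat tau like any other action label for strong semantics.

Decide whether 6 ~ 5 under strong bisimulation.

Answer: BISIMILAR

Working:
Refine partition for ~:
  π0 = {{0,1,2,3,4,5,6,7}}
  π1 = {{0},{1},{2},{3},{4},{5,6},{7}}
Fixed point at round 2; 7 class(es).
[6]={5,6}  [5]={5,6}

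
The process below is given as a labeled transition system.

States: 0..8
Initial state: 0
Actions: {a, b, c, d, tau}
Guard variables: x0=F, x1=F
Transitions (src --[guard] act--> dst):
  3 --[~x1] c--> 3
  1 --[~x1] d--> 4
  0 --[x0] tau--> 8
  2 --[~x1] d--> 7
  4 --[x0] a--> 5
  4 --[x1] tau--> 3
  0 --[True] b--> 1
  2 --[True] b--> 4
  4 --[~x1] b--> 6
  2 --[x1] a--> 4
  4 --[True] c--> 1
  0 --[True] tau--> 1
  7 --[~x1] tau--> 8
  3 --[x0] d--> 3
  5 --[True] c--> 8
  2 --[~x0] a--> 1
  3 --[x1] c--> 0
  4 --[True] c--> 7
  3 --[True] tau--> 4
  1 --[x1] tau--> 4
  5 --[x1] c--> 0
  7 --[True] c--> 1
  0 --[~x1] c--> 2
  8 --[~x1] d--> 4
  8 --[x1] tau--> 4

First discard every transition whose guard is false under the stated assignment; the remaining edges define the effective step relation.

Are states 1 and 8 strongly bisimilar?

Bisimulation quotient by refinement:
  P[0] = {{0,1,2,3,4,5,6,7,8}}
  P[1] = {{0},{1,8},{2},{3,7},{4},{5},{6}}
  P[2] = {{0},{1,8},{2},{3},{4},{5},{6},{7}}
Fixed point at round 3; 8 class(es).
[1]={1,8}  [8]={1,8}

Answer: BISIMILAR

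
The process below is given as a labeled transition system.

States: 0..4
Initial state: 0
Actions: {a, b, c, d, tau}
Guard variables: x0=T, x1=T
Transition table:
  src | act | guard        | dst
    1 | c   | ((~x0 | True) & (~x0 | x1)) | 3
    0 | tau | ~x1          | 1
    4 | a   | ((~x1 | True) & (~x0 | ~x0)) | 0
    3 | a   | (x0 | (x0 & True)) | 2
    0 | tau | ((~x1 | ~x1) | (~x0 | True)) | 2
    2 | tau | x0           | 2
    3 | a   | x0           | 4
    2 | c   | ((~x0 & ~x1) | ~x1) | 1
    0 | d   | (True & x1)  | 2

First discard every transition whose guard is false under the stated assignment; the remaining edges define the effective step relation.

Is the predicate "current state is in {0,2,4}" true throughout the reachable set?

Inv-set: {0,2,4}
Reach set: {0,2}
  0: ok
  2: ok

Answer: INVARIANT HOLDS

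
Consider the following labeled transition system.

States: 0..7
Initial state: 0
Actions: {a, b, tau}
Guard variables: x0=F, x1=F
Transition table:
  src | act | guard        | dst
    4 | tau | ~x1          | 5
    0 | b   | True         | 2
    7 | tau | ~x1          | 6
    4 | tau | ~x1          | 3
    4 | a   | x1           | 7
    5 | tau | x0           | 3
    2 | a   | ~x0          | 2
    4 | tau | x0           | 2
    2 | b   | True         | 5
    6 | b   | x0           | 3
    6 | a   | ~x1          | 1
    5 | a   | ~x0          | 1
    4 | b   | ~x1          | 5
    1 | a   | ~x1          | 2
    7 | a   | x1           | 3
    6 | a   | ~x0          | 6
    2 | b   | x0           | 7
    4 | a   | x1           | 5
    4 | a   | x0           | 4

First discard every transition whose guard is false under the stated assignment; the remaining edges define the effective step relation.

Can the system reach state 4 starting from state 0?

Answer: UNREACHABLE

Analysis:
After dropping false guards: 11 live edges.
L0 = {0}
L1 = {2}  total {0,2}
L2 = {5}  total {0,2,5}
L3 = {1}  total {0,1,2,5}
Reach set: {0,1,2,5}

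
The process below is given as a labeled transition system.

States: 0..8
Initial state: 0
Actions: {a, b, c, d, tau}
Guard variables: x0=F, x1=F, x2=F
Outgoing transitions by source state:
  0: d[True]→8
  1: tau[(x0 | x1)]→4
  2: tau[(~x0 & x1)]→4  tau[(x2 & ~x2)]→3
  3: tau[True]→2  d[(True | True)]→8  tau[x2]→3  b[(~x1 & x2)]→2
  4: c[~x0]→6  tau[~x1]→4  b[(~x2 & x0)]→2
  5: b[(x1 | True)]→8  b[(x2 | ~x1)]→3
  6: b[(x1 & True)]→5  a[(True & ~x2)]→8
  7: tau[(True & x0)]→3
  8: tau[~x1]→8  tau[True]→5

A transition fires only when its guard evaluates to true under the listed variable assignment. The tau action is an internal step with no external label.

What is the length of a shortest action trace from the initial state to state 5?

Answer: 2

Analysis:
Breadth-first toward 5:
  depth 0: {0}
  depth 1: {8}
  depth 2: {5}
first hit 5 at d=2 via d·tau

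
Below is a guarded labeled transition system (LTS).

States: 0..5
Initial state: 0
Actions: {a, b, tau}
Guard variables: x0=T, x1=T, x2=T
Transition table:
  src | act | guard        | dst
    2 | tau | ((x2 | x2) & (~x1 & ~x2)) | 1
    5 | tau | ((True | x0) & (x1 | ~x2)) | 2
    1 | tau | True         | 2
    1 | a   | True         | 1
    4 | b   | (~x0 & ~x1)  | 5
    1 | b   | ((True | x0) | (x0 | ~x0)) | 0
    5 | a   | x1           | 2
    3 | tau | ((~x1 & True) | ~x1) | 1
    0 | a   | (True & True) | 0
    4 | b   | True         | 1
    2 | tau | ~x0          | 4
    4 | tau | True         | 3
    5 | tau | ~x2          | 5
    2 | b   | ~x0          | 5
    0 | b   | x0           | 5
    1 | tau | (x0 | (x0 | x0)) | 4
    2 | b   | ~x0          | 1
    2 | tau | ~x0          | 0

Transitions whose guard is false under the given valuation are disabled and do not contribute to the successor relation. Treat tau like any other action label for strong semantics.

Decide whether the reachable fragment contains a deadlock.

Answer: DEADLOCK at state 2

Analysis:
R = {0,2,5}
  0: a→0  b→5  [2 exit(s)]
  2: ∅  [deadlock]
  5: a→2  tau→2  [2 exit(s)]
witness 2: b·tau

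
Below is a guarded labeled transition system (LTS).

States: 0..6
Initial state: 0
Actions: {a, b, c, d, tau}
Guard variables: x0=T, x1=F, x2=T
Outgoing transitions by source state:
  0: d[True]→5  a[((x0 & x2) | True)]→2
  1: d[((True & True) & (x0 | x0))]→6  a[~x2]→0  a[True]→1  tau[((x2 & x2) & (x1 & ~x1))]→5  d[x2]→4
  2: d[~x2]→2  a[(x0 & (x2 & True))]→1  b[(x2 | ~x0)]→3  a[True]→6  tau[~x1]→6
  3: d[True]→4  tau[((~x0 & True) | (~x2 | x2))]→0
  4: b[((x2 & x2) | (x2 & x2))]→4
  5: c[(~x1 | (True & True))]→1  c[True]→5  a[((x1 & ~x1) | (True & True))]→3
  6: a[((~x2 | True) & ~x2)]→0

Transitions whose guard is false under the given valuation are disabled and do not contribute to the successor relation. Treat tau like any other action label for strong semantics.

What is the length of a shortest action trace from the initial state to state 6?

Layered search for 6:
  Layer 0: {0}
  Layer 1: {2,5}
  Layer 2: {1,3,6}
first hit 6 at d=2 via a·a

Answer: 2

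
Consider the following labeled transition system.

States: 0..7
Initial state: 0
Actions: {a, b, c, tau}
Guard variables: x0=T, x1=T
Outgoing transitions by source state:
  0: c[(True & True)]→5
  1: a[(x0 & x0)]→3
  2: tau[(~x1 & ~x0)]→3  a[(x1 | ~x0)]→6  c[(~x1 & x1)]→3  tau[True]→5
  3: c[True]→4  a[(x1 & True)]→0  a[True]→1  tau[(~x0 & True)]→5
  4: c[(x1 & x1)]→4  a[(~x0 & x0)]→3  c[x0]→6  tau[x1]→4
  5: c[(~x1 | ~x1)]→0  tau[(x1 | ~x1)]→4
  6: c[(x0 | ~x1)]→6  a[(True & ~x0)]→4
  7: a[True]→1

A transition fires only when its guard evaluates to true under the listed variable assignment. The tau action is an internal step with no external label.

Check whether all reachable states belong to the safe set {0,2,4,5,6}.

Answer: INVARIANT HOLDS

Trace:
Safe = {0,2,4,5,6}
R = {0,4,5,6}
  0: ok
  4: ok
  5: ok
  6: ok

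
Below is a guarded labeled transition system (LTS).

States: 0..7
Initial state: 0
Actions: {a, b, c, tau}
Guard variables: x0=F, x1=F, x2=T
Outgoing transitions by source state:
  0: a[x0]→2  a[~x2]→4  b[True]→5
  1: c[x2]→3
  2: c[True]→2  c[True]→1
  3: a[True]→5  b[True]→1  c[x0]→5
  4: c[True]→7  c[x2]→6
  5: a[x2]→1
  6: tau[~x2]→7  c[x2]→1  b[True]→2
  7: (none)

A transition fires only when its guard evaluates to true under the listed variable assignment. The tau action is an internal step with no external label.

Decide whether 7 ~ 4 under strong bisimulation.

Refine partition for ~:
  P[0] = {{0,1,2,3,4,5,6,7}}
  P[1] = {{0},{1,2,4},{3},{5},{6},{7}}
  P[2] = {{0},{1},{2},{3},{4},{5},{6},{7}}
8 equivalence class(es) (converged in 3)
class of 7: {7}; class of 4: {4}

Answer: NOT BISIMILAR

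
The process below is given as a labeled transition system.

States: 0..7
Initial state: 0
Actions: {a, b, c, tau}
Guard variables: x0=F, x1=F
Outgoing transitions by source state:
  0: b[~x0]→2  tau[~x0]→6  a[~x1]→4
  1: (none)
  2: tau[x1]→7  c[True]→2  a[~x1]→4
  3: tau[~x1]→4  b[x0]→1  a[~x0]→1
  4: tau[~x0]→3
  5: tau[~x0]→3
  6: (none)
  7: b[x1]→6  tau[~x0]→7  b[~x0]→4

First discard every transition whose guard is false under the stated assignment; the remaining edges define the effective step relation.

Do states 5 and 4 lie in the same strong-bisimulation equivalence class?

Refine partition for ~:
  round 0: {{0,1,2,3,4,5,6,7}}
  round 1: {{0},{1,6},{2},{3},{4,5},{7}}
stable after 2 split(s): 6 block(s)
5∈{4,5}, 4∈{4,5}

Answer: BISIMILAR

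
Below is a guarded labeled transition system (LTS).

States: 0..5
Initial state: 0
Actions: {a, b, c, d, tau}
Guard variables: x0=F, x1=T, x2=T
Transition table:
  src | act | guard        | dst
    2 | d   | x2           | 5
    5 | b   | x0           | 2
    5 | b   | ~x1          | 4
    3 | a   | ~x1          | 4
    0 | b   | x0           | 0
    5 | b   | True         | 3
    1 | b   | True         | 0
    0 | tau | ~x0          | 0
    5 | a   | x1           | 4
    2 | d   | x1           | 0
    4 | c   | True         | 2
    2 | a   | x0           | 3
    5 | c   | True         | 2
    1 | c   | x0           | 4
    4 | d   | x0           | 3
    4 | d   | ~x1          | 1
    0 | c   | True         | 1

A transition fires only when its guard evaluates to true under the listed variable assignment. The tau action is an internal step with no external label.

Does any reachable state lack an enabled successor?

Reachable = {0,1}
  0: c→1  tau→0  [2 exit(s)]
  1: b→0  [1 exit(s)]

Answer: DEADLOCK-FREE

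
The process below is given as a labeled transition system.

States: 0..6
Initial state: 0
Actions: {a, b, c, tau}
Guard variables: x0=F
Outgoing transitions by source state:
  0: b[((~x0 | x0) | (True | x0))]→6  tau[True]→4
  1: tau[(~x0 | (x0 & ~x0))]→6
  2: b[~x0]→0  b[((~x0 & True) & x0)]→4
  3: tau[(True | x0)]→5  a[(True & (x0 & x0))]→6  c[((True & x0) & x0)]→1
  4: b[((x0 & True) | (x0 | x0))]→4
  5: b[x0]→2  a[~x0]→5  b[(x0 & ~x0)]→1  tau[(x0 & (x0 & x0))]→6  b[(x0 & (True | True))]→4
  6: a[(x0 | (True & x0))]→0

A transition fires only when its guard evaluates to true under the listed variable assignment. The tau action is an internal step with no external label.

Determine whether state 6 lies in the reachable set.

Answer: REACHABLE

Trace:
6 transition(s) survive guard evaluation.
Layer 0: {0}
Layer 1: {4,6}  cumulative {0,4,6}
R = {0,4,6}
Path to 6: b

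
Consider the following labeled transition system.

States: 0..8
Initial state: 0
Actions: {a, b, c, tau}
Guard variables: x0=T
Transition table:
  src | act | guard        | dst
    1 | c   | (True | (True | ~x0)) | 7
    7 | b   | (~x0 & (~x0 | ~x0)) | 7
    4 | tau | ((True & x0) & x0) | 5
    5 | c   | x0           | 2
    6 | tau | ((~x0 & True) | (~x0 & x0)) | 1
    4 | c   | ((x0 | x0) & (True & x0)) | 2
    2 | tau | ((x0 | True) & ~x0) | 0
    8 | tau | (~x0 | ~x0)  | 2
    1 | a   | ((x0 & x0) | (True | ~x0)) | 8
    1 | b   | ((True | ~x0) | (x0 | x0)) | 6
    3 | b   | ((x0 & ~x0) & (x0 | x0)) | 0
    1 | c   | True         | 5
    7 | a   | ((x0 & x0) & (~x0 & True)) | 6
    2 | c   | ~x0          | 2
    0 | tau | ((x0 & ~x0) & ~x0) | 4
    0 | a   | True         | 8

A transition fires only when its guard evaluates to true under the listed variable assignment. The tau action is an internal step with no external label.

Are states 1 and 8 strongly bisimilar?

Answer: NOT BISIMILAR

Trace:
Refine partition for ~:
  P[0] = {{0,1,2,3,4,5,6,7,8}}
  P[1] = {{0},{1},{2,3,6,7,8},{4},{5}}
Fixed point at round 2; 5 class(es).
1∈{1}, 8∈{2,3,6,7,8}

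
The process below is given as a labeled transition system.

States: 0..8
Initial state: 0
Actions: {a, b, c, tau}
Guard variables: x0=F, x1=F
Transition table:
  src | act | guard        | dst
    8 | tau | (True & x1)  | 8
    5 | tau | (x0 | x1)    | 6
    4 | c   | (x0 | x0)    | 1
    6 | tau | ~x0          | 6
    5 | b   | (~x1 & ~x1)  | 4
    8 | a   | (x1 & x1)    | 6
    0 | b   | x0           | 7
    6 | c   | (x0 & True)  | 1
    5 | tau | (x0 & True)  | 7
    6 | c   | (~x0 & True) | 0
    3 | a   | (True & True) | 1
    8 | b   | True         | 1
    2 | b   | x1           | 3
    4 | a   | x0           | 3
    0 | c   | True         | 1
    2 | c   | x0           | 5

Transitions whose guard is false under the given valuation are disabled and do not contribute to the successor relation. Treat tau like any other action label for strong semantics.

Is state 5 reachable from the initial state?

Guard filter leaves 6 enabled edge(s).
depth 0: {0}
depth 1: {1}  now seen {0,1}
Reach set: {0,1}

Answer: UNREACHABLE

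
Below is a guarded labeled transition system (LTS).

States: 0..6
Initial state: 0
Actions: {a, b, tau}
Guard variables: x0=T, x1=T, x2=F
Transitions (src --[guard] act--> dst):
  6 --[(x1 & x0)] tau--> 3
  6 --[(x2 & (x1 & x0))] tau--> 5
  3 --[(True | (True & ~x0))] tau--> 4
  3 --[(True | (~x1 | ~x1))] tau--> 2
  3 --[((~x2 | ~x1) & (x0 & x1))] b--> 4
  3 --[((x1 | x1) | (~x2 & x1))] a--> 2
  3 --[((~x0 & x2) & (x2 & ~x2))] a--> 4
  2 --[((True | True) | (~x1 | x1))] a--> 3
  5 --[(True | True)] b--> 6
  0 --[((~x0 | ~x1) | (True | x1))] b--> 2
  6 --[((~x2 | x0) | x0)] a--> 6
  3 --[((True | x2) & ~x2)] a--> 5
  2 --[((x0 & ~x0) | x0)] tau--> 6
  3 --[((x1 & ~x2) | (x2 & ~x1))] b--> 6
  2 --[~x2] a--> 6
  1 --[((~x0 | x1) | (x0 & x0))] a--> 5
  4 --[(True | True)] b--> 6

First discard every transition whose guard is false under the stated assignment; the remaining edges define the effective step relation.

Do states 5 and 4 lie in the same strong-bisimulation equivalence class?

Bisimulation quotient by refinement:
  π0 = {{0,1,2,3,4,5,6}}
  π1 = {{0,4,5},{1},{2,6},{3}}
  π2 = {{0,4,5},{1},{2},{3},{6}}
  π3 = {{0},{1},{2},{3},{4,5},{6}}
stable after 4 split(s): 6 block(s)
[5]={4,5}  [4]={4,5}

Answer: BISIMILAR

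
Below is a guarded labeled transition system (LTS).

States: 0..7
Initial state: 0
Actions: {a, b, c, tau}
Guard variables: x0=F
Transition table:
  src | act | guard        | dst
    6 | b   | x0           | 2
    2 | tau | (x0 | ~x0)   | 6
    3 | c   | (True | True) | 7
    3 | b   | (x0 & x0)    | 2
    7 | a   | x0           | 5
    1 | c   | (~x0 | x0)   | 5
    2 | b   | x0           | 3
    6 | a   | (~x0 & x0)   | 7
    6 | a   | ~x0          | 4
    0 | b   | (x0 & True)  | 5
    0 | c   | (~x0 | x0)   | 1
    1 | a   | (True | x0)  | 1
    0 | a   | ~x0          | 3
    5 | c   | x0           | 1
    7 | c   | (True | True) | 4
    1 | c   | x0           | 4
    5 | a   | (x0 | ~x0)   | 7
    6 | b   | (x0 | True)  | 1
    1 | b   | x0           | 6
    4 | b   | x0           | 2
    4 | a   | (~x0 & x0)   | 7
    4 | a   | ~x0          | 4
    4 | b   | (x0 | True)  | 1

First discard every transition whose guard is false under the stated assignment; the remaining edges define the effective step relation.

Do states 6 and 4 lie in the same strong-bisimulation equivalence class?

Answer: BISIMILAR

Working:
Refine partition for ~:
  round 0: {{0,1,2,3,4,5,6,7}}
  round 1: {{0,1},{2},{3,7},{4,6},{5}}
  round 2: {{0},{1},{2},{3},{4,6},{5},{7}}
Fixed point at round 3; 7 class(es).
class of 6: {4,6}; class of 4: {4,6}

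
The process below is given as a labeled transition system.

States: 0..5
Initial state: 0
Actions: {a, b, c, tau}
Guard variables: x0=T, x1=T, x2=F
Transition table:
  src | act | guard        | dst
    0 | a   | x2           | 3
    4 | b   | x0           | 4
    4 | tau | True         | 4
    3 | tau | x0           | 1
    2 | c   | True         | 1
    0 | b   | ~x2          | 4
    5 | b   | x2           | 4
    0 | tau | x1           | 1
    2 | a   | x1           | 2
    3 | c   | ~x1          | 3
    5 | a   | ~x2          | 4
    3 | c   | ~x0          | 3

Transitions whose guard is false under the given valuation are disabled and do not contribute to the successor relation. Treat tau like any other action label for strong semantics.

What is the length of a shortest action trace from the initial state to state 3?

Answer: UNREACHABLE

Working:
Breadth-first toward 3:
  Layer 0: {0}
  Layer 1: {1,4}
3 never appears.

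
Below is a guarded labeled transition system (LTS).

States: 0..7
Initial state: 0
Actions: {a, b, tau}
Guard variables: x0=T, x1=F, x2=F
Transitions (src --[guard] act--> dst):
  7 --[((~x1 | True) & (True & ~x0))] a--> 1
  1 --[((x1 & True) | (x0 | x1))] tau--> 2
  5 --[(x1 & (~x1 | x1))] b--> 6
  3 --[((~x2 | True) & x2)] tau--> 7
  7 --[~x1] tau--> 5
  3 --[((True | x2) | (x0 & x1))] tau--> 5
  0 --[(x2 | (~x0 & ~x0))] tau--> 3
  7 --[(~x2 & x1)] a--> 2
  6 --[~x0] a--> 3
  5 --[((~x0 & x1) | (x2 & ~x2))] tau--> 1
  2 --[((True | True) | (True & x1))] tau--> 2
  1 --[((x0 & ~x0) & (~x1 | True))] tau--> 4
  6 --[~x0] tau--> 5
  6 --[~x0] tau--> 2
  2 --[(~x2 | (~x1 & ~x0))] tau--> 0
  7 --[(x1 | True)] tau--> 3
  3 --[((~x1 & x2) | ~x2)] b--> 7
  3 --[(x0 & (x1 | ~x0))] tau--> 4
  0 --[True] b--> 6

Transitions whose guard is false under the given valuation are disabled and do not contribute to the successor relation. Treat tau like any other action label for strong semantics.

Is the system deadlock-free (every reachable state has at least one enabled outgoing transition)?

Answer: DEADLOCK at state 6

Trace:
R = {0,6}
  0: b→6  [1 out]
  6: ∅  [deadlock]
Path to 6: b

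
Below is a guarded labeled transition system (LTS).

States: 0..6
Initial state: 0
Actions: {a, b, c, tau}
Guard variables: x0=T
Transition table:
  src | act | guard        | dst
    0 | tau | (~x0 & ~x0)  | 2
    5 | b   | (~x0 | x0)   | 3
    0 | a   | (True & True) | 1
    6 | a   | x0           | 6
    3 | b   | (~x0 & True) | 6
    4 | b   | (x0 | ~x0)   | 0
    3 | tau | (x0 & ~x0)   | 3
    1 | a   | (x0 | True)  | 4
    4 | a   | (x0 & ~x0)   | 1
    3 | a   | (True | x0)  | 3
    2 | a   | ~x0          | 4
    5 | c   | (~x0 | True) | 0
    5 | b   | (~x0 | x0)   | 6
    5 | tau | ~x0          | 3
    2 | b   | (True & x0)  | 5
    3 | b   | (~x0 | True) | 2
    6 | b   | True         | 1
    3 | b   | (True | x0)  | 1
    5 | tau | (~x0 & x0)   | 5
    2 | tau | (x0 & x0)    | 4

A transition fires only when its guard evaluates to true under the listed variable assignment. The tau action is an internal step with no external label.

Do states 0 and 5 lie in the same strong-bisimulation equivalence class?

Bisimulation quotient by refinement:
  π0 = {{0,1,2,3,4,5,6}}
  π1 = {{0,1},{2},{3,6},{4},{5}}
  π2 = {{0},{1},{2},{3},{4},{5},{6}}
stable after 3 split(s): 7 block(s)
[0]={0}  [5]={5}

Answer: NOT BISIMILAR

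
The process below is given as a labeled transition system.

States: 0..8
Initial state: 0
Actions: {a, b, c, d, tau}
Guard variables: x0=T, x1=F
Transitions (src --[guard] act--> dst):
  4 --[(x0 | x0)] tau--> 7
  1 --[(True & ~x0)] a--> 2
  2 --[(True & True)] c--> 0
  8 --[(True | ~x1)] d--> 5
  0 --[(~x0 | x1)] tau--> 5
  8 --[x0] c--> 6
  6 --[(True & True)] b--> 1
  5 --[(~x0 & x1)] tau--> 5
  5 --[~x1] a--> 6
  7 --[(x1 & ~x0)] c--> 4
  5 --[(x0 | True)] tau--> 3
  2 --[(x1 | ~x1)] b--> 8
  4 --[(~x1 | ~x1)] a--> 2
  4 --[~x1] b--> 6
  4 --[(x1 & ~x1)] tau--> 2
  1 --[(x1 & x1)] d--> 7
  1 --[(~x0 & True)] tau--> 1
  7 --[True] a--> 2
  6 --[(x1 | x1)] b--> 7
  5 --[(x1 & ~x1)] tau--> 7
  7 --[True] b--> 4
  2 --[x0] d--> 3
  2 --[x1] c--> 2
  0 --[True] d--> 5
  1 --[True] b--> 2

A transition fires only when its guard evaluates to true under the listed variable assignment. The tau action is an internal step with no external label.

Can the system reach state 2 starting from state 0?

Guard filter leaves 15 enabled edge(s).
depth 0: {0}
depth 1: {5}  cumulative {0,5}
depth 2: {3,6}  cumulative {0,3,5,6}
depth 3: {1}  cumulative {0,1,3,5,6}
depth 4: {2}  cumulative {0,1,2,3,5,6}
depth 5: {8}  cumulative {0,1,2,3,5,6,8}
R = {0,1,2,3,5,6,8}
trace reaching 2: d·a·b·b

Answer: REACHABLE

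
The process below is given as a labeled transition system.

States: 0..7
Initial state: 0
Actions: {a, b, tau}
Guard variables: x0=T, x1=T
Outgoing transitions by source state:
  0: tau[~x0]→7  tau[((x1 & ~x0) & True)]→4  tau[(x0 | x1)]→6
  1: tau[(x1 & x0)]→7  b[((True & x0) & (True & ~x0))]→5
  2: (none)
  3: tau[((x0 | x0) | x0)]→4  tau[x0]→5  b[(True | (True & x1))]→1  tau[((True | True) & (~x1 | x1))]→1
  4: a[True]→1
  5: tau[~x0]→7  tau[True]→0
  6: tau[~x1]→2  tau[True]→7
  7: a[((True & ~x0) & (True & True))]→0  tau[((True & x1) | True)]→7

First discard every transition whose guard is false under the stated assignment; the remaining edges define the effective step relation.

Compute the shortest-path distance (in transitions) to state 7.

Layered search for 7:
  depth 0: {0}
  depth 1: {6}
  depth 2: {7}
7 enters at depth 2; path tau·tau

Answer: 2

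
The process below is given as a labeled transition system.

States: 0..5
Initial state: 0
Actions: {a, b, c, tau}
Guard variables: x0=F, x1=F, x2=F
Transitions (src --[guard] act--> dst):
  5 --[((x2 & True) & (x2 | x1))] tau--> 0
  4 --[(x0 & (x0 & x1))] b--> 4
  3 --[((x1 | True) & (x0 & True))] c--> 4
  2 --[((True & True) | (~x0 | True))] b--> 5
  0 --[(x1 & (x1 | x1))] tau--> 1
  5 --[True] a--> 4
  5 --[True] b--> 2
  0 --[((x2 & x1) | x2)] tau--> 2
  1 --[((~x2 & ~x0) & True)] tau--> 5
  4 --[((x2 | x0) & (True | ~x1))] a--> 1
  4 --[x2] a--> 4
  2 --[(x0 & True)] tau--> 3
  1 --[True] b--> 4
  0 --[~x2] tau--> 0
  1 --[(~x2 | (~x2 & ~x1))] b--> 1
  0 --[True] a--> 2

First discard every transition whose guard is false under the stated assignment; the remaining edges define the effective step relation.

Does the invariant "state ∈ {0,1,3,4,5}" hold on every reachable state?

Allowed set {0,1,3,4,5}
Reach set: {0,2,4,5}
  0: ✓
  2: VIOLATES
  4: ✓
  5: ✓
reach 2 via a — violates

Answer: INVARIANT VIOLATED at state 2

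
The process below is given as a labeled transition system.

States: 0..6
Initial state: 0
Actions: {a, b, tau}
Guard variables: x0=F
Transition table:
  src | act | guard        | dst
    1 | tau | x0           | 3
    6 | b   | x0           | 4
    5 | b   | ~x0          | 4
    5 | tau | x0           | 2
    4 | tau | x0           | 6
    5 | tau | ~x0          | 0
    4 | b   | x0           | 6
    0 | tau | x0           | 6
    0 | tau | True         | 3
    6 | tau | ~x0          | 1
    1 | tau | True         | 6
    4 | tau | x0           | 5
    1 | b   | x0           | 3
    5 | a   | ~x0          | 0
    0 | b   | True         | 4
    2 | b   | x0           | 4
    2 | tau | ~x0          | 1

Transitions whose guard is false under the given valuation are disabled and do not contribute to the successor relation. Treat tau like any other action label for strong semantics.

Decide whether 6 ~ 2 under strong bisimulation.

Refine partition for ~:
  round 0: {{0,1,2,3,4,5,6}}
  round 1: {{0},{1,2,6},{3,4},{5}}
Fixed point at round 2; 4 class(es).
6∈{1,2,6}, 2∈{1,2,6}

Answer: BISIMILAR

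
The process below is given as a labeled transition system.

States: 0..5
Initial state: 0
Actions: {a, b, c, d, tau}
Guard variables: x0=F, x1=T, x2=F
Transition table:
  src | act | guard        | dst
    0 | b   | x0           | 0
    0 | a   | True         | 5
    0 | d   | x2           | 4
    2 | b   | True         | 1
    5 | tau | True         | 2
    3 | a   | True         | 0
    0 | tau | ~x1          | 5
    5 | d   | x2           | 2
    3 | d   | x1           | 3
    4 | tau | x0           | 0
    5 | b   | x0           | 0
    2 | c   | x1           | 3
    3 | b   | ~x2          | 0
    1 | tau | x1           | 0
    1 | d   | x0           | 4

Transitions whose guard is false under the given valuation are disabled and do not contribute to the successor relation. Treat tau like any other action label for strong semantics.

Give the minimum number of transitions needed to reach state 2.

BFS to 2:
  Layer 0: {0}
  Layer 1: {5}
  Layer 2: {2}
first hit 2 at d=2 via a·tau

Answer: 2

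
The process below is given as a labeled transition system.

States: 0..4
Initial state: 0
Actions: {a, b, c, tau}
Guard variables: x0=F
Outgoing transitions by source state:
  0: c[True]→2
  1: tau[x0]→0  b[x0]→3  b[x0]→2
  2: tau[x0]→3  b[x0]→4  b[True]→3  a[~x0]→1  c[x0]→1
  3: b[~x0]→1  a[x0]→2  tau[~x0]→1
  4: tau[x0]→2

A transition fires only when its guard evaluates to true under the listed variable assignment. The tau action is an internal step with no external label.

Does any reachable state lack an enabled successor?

Answer: DEADLOCK at state 1

Trace:
Reachable = {0,1,2,3}
  0: c→2  [1 exit(s)]
  1: ∅  [no exit]
  2: a→1  b→3  [2 exit(s)]
  3: b→1  tau→1  [2 exit(s)]
Path to 1: c·a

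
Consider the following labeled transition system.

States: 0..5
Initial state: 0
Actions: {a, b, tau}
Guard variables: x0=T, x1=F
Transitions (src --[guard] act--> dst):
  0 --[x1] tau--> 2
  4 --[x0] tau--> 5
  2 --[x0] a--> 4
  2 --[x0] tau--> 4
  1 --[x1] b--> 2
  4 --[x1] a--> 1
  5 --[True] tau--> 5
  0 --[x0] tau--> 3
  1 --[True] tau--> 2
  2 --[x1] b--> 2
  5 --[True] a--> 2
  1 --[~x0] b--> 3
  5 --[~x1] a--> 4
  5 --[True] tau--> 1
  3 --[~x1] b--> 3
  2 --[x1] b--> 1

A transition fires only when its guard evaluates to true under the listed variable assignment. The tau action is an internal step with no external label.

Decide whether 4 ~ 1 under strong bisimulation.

Answer: NOT BISIMILAR

Working:
Compute ~ classes (split until stable):
  P[0] = {{0,1,2,3,4,5}}
  P[1] = {{0,1,4},{2,5},{3}}
  P[2] = {{0},{1,4},{2},{3},{5}}
  P[3] = {{0},{1},{2},{3},{4},{5}}
6 equivalence class(es) (converged in 4)
[4]={4}  [1]={1}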